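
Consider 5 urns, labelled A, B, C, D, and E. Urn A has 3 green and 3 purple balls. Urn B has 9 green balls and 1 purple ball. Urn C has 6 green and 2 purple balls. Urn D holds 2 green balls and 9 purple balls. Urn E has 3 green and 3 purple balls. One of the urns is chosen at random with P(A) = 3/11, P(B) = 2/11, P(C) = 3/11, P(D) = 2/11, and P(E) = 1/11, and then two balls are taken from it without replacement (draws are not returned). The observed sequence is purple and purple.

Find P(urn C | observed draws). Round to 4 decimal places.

0.0483

Under each hypothesis, the probability of the observed sequence is: P(data | urn A) = (3/6)(2/5) = 0.2; P(data | urn B) = (1/10)(0/9) = 0; P(data | urn C) = (2/8)(1/7) = 0.035714; P(data | urn D) = (9/11)(8/10) = 0.65455; P(data | urn E) = (3/6)(2/5) = 0.2.
Weighting by the prior gives 3/11 · 0.2 = 0.054545, 2/11 · 0 = 0, 3/11 · 0.035714 = 0.0097403, 2/11 · 0.65455 = 0.11901, 1/11 · 0.2 = 0.018182; these sum to 0.20148.
Hence P(urn C | data) = (0.0097403) / (0.20148) = 0.048345.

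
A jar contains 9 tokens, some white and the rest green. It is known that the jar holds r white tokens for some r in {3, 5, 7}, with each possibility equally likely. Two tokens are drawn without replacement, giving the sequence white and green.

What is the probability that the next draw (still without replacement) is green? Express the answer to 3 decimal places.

0.451

The likelihood of the observed sequence under each hypothesis: P(data | r = 3) = (3/9)(6/8) = 1/4; P(data | r = 5) = (5/9)(4/8) = 5/18; P(data | r = 7) = (7/9)(2/8) = 7/36.
The prior-weighted likelihoods are 1/3 · 1/4 = 1/12, 1/3 · 5/18 = 5/54, 1/3 · 7/36 = 7/108; with total 13/54.
The posterior is then P(r = 3 | data) = 9/26, P(r = 5 | data) = 5/13, P(r = 7 | data) = 7/26.
So P(green next | data) = Σ P(green next | H) P(H | data) = (5/7)(9/26) + (3/7)(5/13) + (1/7)(7/26) = 41/91.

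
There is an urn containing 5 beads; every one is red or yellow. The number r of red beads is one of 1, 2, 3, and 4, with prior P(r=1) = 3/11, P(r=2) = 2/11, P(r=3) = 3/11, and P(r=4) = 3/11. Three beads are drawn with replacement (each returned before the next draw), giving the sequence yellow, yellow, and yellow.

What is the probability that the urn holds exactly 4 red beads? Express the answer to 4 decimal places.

0.0110

For each hypothesis, P(data | H) works out to: P(data | r = 1) = (4/5)(4/5)(4/5) = 0.512; P(data | r = 2) = (3/5)(3/5)(3/5) = 0.216; P(data | r = 3) = (2/5)(2/5)(2/5) = 0.064; P(data | r = 4) = (1/5)(1/5)(1/5) = 0.008.
The prior-weighted likelihoods are 3/11 · 0.512 = 0.13964, 2/11 · 0.216 = 0.039273, 3/11 · 0.064 = 0.017455, 3/11 · 0.008 = 0.0021818; these sum to 0.19855.
Therefore the posterior P(r = 4 | data) = (0.0021818) / (0.19855) = 0.010989.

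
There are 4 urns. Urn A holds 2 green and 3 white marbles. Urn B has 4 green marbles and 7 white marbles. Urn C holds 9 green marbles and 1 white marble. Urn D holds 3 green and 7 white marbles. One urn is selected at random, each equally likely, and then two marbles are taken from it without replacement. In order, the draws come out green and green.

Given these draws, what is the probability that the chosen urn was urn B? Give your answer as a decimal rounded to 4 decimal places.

For each hypothesis, P(data | H) works out to: P(data | urn A) = (2/5)(1/4) = 1/10; P(data | urn B) = (4/11)(3/10) = 6/55; P(data | urn C) = (9/10)(8/9) = 4/5; P(data | urn D) = (3/10)(2/9) = 1/15.
The prior-weighted likelihoods are 1/4 · 1/10 = 1/40, 1/4 · 6/55 = 3/110, 1/4 · 4/5 = 1/5, 1/4 · 1/15 = 1/60; with total 71/264.
So P(urn B | data) = (3/110) / (71/264) = 36/355.

0.1014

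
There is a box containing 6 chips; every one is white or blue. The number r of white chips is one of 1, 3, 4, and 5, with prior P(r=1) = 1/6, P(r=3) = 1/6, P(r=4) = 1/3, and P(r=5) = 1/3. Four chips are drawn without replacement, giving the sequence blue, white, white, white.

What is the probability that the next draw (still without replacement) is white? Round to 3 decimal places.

Compute the likelihood of the observed sequence for each case: P(data | r = 1) = (5/6)(1/5)(0/4) = 0; P(data | r = 3) = (3/6)(3/5)(2/4)(1/3) = 1/20; P(data | r = 4) = (2/6)(4/5)(3/4)(2/3) = 2/15; P(data | r = 5) = (1/6)(5/5)(4/4)(3/3) = 1/6.
Multiplying each by its prior: 1/6 · 0 = 0, 1/6 · 1/20 = 1/120, 1/3 · 2/15 = 2/45, 1/3 · 1/6 = 1/18; summing to 13/120.
Normalising, the posterior is P(r = 1 | data) = 0, P(r = 3 | data) = 1/13, P(r = 4 | data) = 16/39, P(r = 5 | data) = 20/39.
Averaging over the posterior, P(white next | data) = (0)(1/13) + (1/2)(16/39) + (1)(20/39) = 28/39.

0.718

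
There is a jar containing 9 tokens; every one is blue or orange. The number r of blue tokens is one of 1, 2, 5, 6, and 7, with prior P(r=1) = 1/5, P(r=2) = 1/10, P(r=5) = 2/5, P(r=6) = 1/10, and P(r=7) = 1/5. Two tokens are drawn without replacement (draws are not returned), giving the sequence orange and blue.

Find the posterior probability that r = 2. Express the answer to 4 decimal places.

Compute the likelihood of the observed sequence for each case: P(data | r = 1) = (8/9)(1/8) = 1/9; P(data | r = 2) = (7/9)(2/8) = 7/36; P(data | r = 5) = (4/9)(5/8) = 5/18; P(data | r = 6) = (3/9)(6/8) = 1/4; P(data | r = 7) = (2/9)(7/8) = 7/36.
The prior-weighted likelihoods are 1/5 · 1/9 = 1/45, 1/10 · 7/36 = 7/360, 2/5 · 5/18 = 1/9, 1/10 · 1/4 = 1/40, 1/5 · 7/36 = 7/180; summing to 13/60.
By Bayes' rule, P(r = 2 | data) = (7/360) / (13/60) = 7/78.

0.0897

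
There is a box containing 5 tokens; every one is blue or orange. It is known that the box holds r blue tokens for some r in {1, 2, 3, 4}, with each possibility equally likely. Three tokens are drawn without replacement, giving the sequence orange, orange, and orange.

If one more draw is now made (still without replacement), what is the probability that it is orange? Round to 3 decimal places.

0.400

For each hypothesis, P(data | H) works out to: P(data | r = 1) = (4/5)(3/4)(2/3) = 2/5; P(data | r = 2) = (3/5)(2/4)(1/3) = 1/10; P(data | r = 3) = (2/5)(1/4)(0/3) = 0; P(data | r = 4) = (1/5)(0/4) = 0.
The prior-weighted likelihoods are 1/4 · 2/5 = 1/10, 1/4 · 1/10 = 1/40, 1/4 · 0 = 0, 1/4 · 0 = 0; with total 1/8.
The posterior is then P(r = 1 | data) = 4/5, P(r = 2 | data) = 1/5, P(r = 3 | data) = 0, P(r = 4 | data) = 0.
Averaging over the posterior, P(orange next | data) = (1/2)(4/5) + (0)(1/5) = 2/5.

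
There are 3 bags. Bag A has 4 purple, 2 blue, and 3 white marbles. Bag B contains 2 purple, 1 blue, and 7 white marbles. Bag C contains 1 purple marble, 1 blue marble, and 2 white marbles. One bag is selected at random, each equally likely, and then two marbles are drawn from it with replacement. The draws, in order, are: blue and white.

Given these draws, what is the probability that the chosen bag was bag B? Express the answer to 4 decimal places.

0.2602

For each hypothesis, P(data | H) works out to: P(data | bag A) = (2/9)(3/9) = 0.074074; P(data | bag B) = (1/10)(7/10) = 0.07; P(data | bag C) = (1/4)(2/4) = 0.125.
Weighting by the prior gives 1/3 · 0.074074 = 0.024691, 1/3 · 0.07 = 0.023333, 1/3 · 0.125 = 0.041667; summing to 0.089691.
By Bayes' rule, P(bag B | data) = (0.023333) / (0.089691) = 0.26015.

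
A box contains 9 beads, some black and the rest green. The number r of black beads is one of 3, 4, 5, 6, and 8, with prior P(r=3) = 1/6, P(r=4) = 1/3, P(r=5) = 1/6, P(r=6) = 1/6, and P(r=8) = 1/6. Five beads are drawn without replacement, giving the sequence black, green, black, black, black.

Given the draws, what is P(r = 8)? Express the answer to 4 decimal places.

0.4828

Under each hypothesis, the probability of the observed sequence is: P(data | r = 3) = (3/9)(6/8)(2/7)(1/6)(0/5) = 0; P(data | r = 4) = (4/9)(5/8)(3/7)(2/6)(1/5) = 1/126; P(data | r = 5) = (5/9)(4/8)(4/7)(3/6)(2/5) = 2/63; P(data | r = 6) = (6/9)(3/8)(5/7)(4/6)(3/5) = 1/14; P(data | r = 8) = (8/9)(1/8)(7/7)(6/6)(5/5) = 1/9.
Multiplying each by its prior: 1/6 · 0 = 0, 1/3 · 1/126 = 1/378, 1/6 · 2/63 = 1/189, 1/6 · 1/14 = 1/84, 1/6 · 1/9 = 1/54; summing to 29/756.
Hence P(r = 8 | data) = (1/54) / (29/756) = 14/29.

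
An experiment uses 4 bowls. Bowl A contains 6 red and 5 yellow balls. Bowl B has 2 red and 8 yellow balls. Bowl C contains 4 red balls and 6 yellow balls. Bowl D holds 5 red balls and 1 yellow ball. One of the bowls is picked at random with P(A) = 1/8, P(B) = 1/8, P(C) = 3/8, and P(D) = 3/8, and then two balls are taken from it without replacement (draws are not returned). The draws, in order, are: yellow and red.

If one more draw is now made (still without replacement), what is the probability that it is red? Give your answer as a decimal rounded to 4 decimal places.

For each hypothesis, P(data | H) works out to: P(data | bowl A) = (5/11)(6/10) = 0.27273; P(data | bowl B) = (8/10)(2/9) = 0.17778; P(data | bowl C) = (6/10)(4/9) = 0.26667; P(data | bowl D) = (1/6)(5/5) = 0.16667.
Weighting by the prior gives 1/8 · 0.27273 = 0.034091, 1/8 · 0.17778 = 0.022222, 3/8 · 0.26667 = 0.1, 3/8 · 0.16667 = 0.0625; these sum to 0.21881.
Normalising, the posterior is P(bowl A | data) = 0.1558, P(bowl B | data) = 0.10156, P(bowl C | data) = 0.45701, P(bowl D | data) = 0.28563.
The predictive probability is P(red next | data) = (5/9)(0.1558) + (1/8)(0.10156) + (3/8)(0.45701) + (1)(0.28563) = 0.55626.

0.5563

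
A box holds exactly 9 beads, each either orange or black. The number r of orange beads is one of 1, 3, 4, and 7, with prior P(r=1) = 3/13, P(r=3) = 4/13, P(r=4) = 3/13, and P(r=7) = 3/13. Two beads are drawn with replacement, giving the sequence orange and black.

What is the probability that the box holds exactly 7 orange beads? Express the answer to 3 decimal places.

For each hypothesis, P(data | H) works out to: P(data | r = 1) = (1/9)(8/9) = 8/81; P(data | r = 3) = (3/9)(6/9) = 2/9; P(data | r = 4) = (4/9)(5/9) = 20/81; P(data | r = 7) = (7/9)(2/9) = 14/81.
The prior-weighted likelihoods are 3/13 · 8/81 = 8/351, 4/13 · 2/9 = 8/117, 3/13 · 20/81 = 20/351, 3/13 · 14/81 = 14/351; these sum to 22/117.
Therefore the posterior P(r = 7 | data) = (14/351) / (22/117) = 7/33.

0.212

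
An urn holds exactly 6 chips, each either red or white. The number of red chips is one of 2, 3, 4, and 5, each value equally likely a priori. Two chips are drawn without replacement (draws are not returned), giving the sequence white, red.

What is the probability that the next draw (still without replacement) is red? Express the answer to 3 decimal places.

Under each hypothesis, the probability of the observed sequence is: P(data | r = 2) = (4/6)(2/5) = 4/15; P(data | r = 3) = (3/6)(3/5) = 3/10; P(data | r = 4) = (2/6)(4/5) = 4/15; P(data | r = 5) = (1/6)(5/5) = 1/6.
Weighting by the prior gives 1/4 · 4/15 = 1/15, 1/4 · 3/10 = 3/40, 1/4 · 4/15 = 1/15, 1/4 · 1/6 = 1/24; with total 1/4.
Normalising, the posterior is P(r = 2 | data) = 4/15, P(r = 3 | data) = 3/10, P(r = 4 | data) = 4/15, P(r = 5 | data) = 1/6.
So P(red next | data) = Σ P(red next | H) P(H | data) = (1/4)(4/15) + (1/2)(3/10) + (3/4)(4/15) + (1)(1/6) = 7/12.

0.583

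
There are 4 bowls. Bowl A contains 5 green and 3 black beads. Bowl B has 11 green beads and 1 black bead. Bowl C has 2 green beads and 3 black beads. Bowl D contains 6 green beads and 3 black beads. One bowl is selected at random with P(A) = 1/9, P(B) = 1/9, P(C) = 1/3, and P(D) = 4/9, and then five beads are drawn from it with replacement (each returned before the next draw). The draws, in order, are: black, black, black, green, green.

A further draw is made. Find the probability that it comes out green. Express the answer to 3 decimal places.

0.518

The likelihood of the observed sequence under each hypothesis: P(data | bowl A) = (3/8)(3/8)(3/8)(5/8)(5/8) = 0.020599; P(data | bowl B) = (1/12)(1/12)(1/12)(11/12)(11/12) = 0.00048627; P(data | bowl C) = (3/5)(3/5)(3/5)(2/5)(2/5) = 0.03456; P(data | bowl D) = (3/9)(3/9)(3/9)(6/9)(6/9) = 0.016461.
Multiplying each by its prior: 1/9 · 0.020599 = 0.0022888, 1/9 · 0.00048627 = 5.403e-05, 1/3 · 0.03456 = 0.01152, 4/9 · 0.016461 = 0.007316; these sum to 0.021179.
The posterior is then P(bowl A | data) = 0.10807, P(bowl B | data) = 0.0025511, P(bowl C | data) = 0.54394, P(bowl D | data) = 0.34544.
Averaging over the posterior, P(green next | data) = (5/8)(0.10807) + (11/12)(0.0025511) + (2/5)(0.54394) + (2/3)(0.34544) = 0.51775.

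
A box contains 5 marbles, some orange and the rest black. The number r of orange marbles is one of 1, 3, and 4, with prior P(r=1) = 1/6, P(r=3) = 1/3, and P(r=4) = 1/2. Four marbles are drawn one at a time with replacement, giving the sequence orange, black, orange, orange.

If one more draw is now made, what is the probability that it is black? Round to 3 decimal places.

The likelihood of the observed sequence under each hypothesis: P(data | r = 1) = (1/5)(4/5)(1/5)(1/5) = 0.0064; P(data | r = 3) = (3/5)(2/5)(3/5)(3/5) = 0.0864; P(data | r = 4) = (4/5)(1/5)(4/5)(4/5) = 0.1024.
Multiplying each by its prior: 1/6 · 0.0064 = 0.0010667, 1/3 · 0.0864 = 0.0288, 1/2 · 0.1024 = 0.0512; with total 0.081067.
Dividing through by the total gives posterior P(r = 1 | data) = 0.013158, P(r = 3 | data) = 0.35526, P(r = 4 | data) = 0.63158.
Averaging over the posterior, P(black next | data) = (4/5)(0.013158) + (2/5)(0.35526) + (1/5)(0.63158) = 0.27895.

0.279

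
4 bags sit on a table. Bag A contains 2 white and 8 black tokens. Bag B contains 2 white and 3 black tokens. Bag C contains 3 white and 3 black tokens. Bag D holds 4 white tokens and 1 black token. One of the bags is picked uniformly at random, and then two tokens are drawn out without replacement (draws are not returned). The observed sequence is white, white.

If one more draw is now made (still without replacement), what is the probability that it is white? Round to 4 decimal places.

0.4880

Under each hypothesis, the probability of the observed sequence is: P(data | bag A) = (2/10)(1/9) = 1/45; P(data | bag B) = (2/5)(1/4) = 1/10; P(data | bag C) = (3/6)(2/5) = 1/5; P(data | bag D) = (4/5)(3/4) = 3/5.
The prior-weighted likelihoods are 1/4 · 1/45 = 1/180, 1/4 · 1/10 = 1/40, 1/4 · 1/5 = 1/20, 1/4 · 3/5 = 3/20; with total 83/360.
The posterior is then P(bag A | data) = 2/83, P(bag B | data) = 9/83, P(bag C | data) = 18/83, P(bag D | data) = 54/83.
Averaging over the posterior, P(white next | data) = (0)(2/83) + (0)(9/83) + (1/4)(18/83) + (2/3)(54/83) = 81/166.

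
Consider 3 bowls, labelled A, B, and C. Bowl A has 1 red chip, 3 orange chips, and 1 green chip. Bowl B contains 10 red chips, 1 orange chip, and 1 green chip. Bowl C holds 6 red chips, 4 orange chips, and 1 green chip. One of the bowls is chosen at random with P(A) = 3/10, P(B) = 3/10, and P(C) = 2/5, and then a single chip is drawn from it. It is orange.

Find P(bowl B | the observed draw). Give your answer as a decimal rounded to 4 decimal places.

0.0713

The likelihood of this draw under each hypothesis: P(data | bowl A) = (3/5) = 0.6; P(data | bowl B) = (1/12) = 0.083333; P(data | bowl C) = (4/11) = 0.36364.
Multiplying each by its prior: 3/10 · 0.6 = 0.18, 3/10 · 0.083333 = 0.025, 2/5 · 0.36364 = 0.14545; summing to 0.35045.
Therefore the posterior P(bowl B | data) = (0.025) / (0.35045) = 0.071336.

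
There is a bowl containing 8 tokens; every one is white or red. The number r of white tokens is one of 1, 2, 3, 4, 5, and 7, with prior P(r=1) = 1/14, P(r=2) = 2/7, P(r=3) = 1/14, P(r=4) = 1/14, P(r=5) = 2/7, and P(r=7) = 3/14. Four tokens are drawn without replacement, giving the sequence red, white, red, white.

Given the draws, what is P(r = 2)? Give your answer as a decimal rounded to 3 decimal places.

0.244

Compute the likelihood of the observed sequence for each case: P(data | r = 1) = (7/8)(1/7)(6/6)(0/5) = 0; P(data | r = 2) = (6/8)(2/7)(5/6)(1/5) = 1/28; P(data | r = 3) = (5/8)(3/7)(4/6)(2/5) = 1/14; P(data | r = 4) = (4/8)(4/7)(3/6)(3/5) = 3/35; P(data | r = 5) = (3/8)(5/7)(2/6)(4/5) = 1/14; P(data | r = 7) = (1/8)(7/7)(0/6) = 0.
Multiplying each by its prior: 1/14 · 0 = 0, 2/7 · 1/28 = 1/98, 1/14 · 1/14 = 1/196, 1/14 · 3/35 = 3/490, 2/7 · 1/14 = 1/49, 3/14 · 0 = 0; summing to 41/980.
By Bayes' rule, P(r = 2 | data) = (1/98) / (41/980) = 10/41.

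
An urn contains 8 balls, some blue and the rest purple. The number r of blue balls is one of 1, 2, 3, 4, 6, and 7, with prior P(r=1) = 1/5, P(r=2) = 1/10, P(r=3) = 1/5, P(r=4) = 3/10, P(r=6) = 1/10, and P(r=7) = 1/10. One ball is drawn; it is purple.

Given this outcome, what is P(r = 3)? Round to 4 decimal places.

0.2222

Under each hypothesis, the probability of this draw is: P(data | r = 1) = (7/8) = 7/8; P(data | r = 2) = (6/8) = 3/4; P(data | r = 3) = (5/8) = 5/8; P(data | r = 4) = (4/8) = 1/2; P(data | r = 6) = (2/8) = 1/4; P(data | r = 7) = (1/8) = 1/8.
Weighting by the prior gives 1/5 · 7/8 = 7/40, 1/10 · 3/4 = 3/40, 1/5 · 5/8 = 1/8, 3/10 · 1/2 = 3/20, 1/10 · 1/4 = 1/40, 1/10 · 1/8 = 1/80; with total 9/16.
Therefore the posterior P(r = 3 | data) = (1/8) / (9/16) = 2/9.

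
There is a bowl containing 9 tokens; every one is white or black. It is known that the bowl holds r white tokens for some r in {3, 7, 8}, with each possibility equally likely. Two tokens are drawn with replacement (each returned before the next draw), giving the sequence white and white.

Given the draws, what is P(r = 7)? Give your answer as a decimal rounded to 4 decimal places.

0.4016

Under each hypothesis, the probability of the observed sequence is: P(data | r = 3) = (3/9)(3/9) = 1/9; P(data | r = 7) = (7/9)(7/9) = 49/81; P(data | r = 8) = (8/9)(8/9) = 64/81.
Multiplying each by its prior: 1/3 · 1/9 = 1/27, 1/3 · 49/81 = 49/243, 1/3 · 64/81 = 64/243; these sum to 122/243.
Hence P(r = 7 | data) = (49/243) / (122/243) = 49/122.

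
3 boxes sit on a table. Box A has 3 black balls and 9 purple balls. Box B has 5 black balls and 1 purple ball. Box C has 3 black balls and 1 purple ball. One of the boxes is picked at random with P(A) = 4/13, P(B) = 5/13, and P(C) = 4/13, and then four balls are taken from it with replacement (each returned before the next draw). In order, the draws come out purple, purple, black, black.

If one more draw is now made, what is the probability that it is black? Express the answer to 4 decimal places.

Under each hypothesis, the probability of the observed sequence is: P(data | box A) = (9/12)(9/12)(3/12)(3/12) = 0.035156; P(data | box B) = (1/6)(1/6)(5/6)(5/6) = 0.01929; P(data | box C) = (1/4)(1/4)(3/4)(3/4) = 0.035156.
The prior-weighted likelihoods are 4/13 · 0.035156 = 0.010817, 5/13 · 0.01929 = 0.0074193, 4/13 · 0.035156 = 0.010817; summing to 0.029054.
Normalising, the posterior is P(box A | data) = 0.37232, P(box B | data) = 0.25536, P(box C | data) = 0.37232.
So P(black next | data) = Σ P(black next | H) P(H | data) = (1/4)(0.37232) + (5/6)(0.25536) + (3/4)(0.37232) = 0.58512.

0.5851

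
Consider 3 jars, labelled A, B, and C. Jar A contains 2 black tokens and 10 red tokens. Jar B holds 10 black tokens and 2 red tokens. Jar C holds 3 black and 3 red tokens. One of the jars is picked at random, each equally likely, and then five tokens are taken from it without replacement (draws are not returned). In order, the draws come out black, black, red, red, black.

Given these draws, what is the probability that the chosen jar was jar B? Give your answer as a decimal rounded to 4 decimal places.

For each hypothesis, P(data | H) works out to: P(data | jar A) = (2/12)(1/11)(10/10)(9/9)(0/8) = 0; P(data | jar B) = (10/12)(9/11)(2/10)(1/9)(8/8) = 0.015152; P(data | jar C) = (3/6)(2/5)(3/4)(2/3)(1/2) = 0.05.
Weighting by the prior gives 1/3 · 0 = 0, 1/3 · 0.015152 = 0.0050505, 1/3 · 0.05 = 0.016667; these sum to 0.021717.
Hence P(jar B | data) = (0.0050505) / (0.021717) = 0.23256.

0.2326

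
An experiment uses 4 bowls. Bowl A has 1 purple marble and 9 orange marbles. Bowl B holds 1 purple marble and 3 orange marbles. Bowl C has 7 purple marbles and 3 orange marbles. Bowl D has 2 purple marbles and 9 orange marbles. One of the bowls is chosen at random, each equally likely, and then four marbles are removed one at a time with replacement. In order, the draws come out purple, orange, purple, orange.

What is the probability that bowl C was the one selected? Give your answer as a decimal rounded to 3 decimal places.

0.403

Compute the likelihood of the observed sequence for each case: P(data | bowl A) = (1/10)(9/10)(1/10)(9/10) = 0.0081; P(data | bowl B) = (1/4)(3/4)(1/4)(3/4) = 0.035156; P(data | bowl C) = (7/10)(3/10)(7/10)(3/10) = 0.0441; P(data | bowl D) = (2/11)(9/11)(2/11)(9/11) = 0.02213.
The prior-weighted likelihoods are 1/4 · 0.0081 = 0.002025, 1/4 · 0.035156 = 0.0087891, 1/4 · 0.0441 = 0.011025, 1/4 · 0.02213 = 0.0055324; with total 0.027371.
So P(bowl C | data) = (0.011025) / (0.027371) = 0.40279.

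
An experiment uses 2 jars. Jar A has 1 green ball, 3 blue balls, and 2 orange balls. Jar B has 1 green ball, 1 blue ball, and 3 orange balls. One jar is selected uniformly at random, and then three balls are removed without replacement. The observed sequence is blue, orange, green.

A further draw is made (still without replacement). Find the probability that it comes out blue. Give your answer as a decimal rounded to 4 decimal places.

For each hypothesis, P(data | H) works out to: P(data | jar A) = (3/6)(2/5)(1/4) = 1/20; P(data | jar B) = (1/5)(3/4)(1/3) = 1/20.
Multiplying each by its prior: 1/2 · 1/20 = 1/40, 1/2 · 1/20 = 1/40; with total 1/20.
The posterior is then P(jar A | data) = 1/2, P(jar B | data) = 1/2.
Averaging over the posterior, P(blue next | data) = (2/3)(1/2) + (0)(1/2) = 1/3.

0.3333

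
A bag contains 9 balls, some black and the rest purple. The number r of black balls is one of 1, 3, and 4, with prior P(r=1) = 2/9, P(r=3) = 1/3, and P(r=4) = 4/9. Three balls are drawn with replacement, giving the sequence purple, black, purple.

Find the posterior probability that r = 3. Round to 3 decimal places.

For each hypothesis, P(data | H) works out to: P(data | r = 1) = (8/9)(1/9)(8/9) = 0.087791; P(data | r = 3) = (6/9)(3/9)(6/9) = 0.14815; P(data | r = 4) = (5/9)(4/9)(5/9) = 0.13717.
Multiplying each by its prior: 2/9 · 0.087791 = 0.019509, 1/3 · 0.14815 = 0.049383, 4/9 · 0.13717 = 0.060966; with total 0.12986.
By Bayes' rule, P(r = 3 | data) = (0.049383) / (0.12986) = 0.38028.

0.380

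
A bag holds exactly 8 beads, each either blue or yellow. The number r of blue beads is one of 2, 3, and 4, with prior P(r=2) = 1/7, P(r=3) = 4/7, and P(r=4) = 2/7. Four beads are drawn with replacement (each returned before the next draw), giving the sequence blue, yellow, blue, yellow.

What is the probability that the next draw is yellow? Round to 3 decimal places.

For each hypothesis, P(data | H) works out to: P(data | r = 2) = (2/8)(6/8)(2/8)(6/8) = 0.035156; P(data | r = 3) = (3/8)(5/8)(3/8)(5/8) = 0.054932; P(data | r = 4) = (4/8)(4/8)(4/8)(4/8) = 0.0625.
Multiplying each by its prior: 1/7 · 0.035156 = 0.0050223, 4/7 · 0.054932 = 0.03139, 2/7 · 0.0625 = 0.017857; with total 0.054269.
Normalising, the posterior is P(r = 2 | data) = 0.092545, P(r = 3 | data) = 0.57841, P(r = 4 | data) = 0.32905.
Averaging over the posterior, P(yellow next | data) = (3/4)(0.092545) + (5/8)(0.57841) + (1/2)(0.32905) = 0.59544.

0.595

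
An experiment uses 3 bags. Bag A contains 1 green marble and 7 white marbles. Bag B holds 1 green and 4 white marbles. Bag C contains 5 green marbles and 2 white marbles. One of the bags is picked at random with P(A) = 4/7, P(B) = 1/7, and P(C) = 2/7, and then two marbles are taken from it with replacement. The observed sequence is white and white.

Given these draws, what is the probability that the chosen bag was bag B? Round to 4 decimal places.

The likelihood of the observed sequence under each hypothesis: P(data | bag A) = (7/8)(7/8) = 0.76562; P(data | bag B) = (4/5)(4/5) = 0.64; P(data | bag C) = (2/7)(2/7) = 0.081633.
The prior-weighted likelihoods are 4/7 · 0.76562 = 0.4375, 1/7 · 0.64 = 0.091429, 2/7 · 0.081633 = 0.023324; these sum to 0.55225.
Therefore the posterior P(bag B | data) = (0.091429) / (0.55225) = 0.16556.

0.1656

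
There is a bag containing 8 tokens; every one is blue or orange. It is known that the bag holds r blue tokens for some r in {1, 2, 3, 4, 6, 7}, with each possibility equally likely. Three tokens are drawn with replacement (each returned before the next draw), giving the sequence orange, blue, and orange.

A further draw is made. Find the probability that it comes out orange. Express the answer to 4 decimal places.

0.6276

Compute the likelihood of the observed sequence for each case: P(data | r = 1) = (7/8)(1/8)(7/8) = 0.095703; P(data | r = 2) = (6/8)(2/8)(6/8) = 0.14062; P(data | r = 3) = (5/8)(3/8)(5/8) = 0.14648; P(data | r = 4) = (4/8)(4/8)(4/8) = 0.125; P(data | r = 6) = (2/8)(6/8)(2/8) = 0.046875; P(data | r = 7) = (1/8)(7/8)(1/8) = 0.013672.
Weighting by the prior gives 1/6 · 0.095703 = 0.015951, 1/6 · 0.14062 = 0.023438, 1/6 · 0.14648 = 0.024414, 1/6 · 0.125 = 0.020833, 1/6 · 0.046875 = 0.0078125, 1/6 · 0.013672 = 0.0022786; with total 0.094727.
Normalising, the posterior is P(r = 1 | data) = 0.16838, P(r = 2 | data) = 0.24742, P(r = 3 | data) = 0.25773, P(r = 4 | data) = 0.21993, P(r = 6 | data) = 0.082474, P(r = 7 | data) = 0.024055.
Averaging over the posterior, P(orange next | data) = (7/8)(0.16838) + (3/4)(0.24742) + (5/8)(0.25773) + (1/2)(0.21993) + (1/4)(0.082474) + (1/8)(0.024055) = 0.62758.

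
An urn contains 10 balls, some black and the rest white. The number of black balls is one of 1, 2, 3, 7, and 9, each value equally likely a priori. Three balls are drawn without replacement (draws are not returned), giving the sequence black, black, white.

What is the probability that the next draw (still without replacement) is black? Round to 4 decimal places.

Under each hypothesis, the probability of the observed sequence is: P(data | r = 1) = (1/10)(0/9) = 0; P(data | r = 2) = (2/10)(1/9)(8/8) = 1/45; P(data | r = 3) = (3/10)(2/9)(7/8) = 7/120; P(data | r = 7) = (7/10)(6/9)(3/8) = 7/40; P(data | r = 9) = (9/10)(8/9)(1/8) = 1/10.
Multiplying each by its prior: 1/5 · 0 = 0, 1/5 · 1/45 = 1/225, 1/5 · 7/120 = 7/600, 1/5 · 7/40 = 7/200, 1/5 · 1/10 = 1/50; with total 16/225.
Dividing through by the total gives posterior P(r = 1 | data) = 0, P(r = 2 | data) = 1/16, P(r = 3 | data) = 21/128, P(r = 7 | data) = 63/128, P(r = 9 | data) = 9/32.
The predictive probability is P(black next | data) = (0)(1/16) + (1/7)(21/128) + (5/7)(63/128) + (1)(9/32) = 21/32.

0.6563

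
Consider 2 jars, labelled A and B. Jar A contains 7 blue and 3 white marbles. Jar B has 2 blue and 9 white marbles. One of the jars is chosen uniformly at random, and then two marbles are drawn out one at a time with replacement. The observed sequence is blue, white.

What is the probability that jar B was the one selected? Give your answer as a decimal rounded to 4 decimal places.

For each hypothesis, P(data | H) works out to: P(data | jar A) = (7/10)(3/10) = 0.21; P(data | jar B) = (2/11)(9/11) = 0.14876.
The prior-weighted likelihoods are 1/2 · 0.21 = 0.105, 1/2 · 0.14876 = 0.07438; with total 0.17938.
Therefore the posterior P(jar B | data) = (0.07438) / (0.17938) = 0.41465.

0.4147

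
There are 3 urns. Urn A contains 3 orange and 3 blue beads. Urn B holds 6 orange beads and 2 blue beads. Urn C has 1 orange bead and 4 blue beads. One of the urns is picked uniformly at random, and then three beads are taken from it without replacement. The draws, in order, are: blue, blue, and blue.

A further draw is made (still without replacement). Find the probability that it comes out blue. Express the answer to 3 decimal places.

Under each hypothesis, the probability of the observed sequence is: P(data | urn A) = (3/6)(2/5)(1/4) = 1/20; P(data | urn B) = (2/8)(1/7)(0/6) = 0; P(data | urn C) = (4/5)(3/4)(2/3) = 2/5.
Multiplying each by its prior: 1/3 · 1/20 = 1/60, 1/3 · 0 = 0, 1/3 · 2/5 = 2/15; these sum to 3/20.
The posterior is then P(urn A | data) = 1/9, P(urn B | data) = 0, P(urn C | data) = 8/9.
Averaging over the posterior, P(blue next | data) = (0)(1/9) + (1/2)(8/9) = 4/9.

0.444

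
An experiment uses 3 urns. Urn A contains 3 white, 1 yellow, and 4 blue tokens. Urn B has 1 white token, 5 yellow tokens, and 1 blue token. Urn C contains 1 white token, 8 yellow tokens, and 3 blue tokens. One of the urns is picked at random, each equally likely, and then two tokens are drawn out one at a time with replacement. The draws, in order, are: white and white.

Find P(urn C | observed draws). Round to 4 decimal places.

The likelihood of the observed sequence under each hypothesis: P(data | urn A) = (3/8)(3/8) = 0.14062; P(data | urn B) = (1/7)(1/7) = 0.020408; P(data | urn C) = (1/12)(1/12) = 0.0069444.
Multiplying each by its prior: 1/3 · 0.14062 = 0.046875, 1/3 · 0.020408 = 0.0068027, 1/3 · 0.0069444 = 0.0023148; summing to 0.055993.
Hence P(urn C | data) = (0.0023148) / (0.055993) = 0.041341.

0.0413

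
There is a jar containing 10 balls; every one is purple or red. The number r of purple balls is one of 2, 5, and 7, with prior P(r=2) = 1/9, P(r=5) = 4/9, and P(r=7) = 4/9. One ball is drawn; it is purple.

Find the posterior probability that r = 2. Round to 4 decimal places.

0.0400

Compute the likelihood of this draw for each case: P(data | r = 2) = (2/10) = 1/5; P(data | r = 5) = (5/10) = 1/2; P(data | r = 7) = (7/10) = 7/10.
Multiplying each by its prior: 1/9 · 1/5 = 1/45, 4/9 · 1/2 = 2/9, 4/9 · 7/10 = 14/45; summing to 5/9.
So P(r = 2 | data) = (1/45) / (5/9) = 1/25.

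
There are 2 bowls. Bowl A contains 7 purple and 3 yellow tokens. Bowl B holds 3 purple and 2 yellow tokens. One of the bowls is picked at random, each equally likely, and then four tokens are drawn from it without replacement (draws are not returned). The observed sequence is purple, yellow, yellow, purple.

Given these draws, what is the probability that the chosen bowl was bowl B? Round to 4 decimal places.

0.6667

Under each hypothesis, the probability of the observed sequence is: P(data | bowl A) = (7/10)(3/9)(2/8)(6/7) = 1/20; P(data | bowl B) = (3/5)(2/4)(1/3)(2/2) = 1/10.
Multiplying each by its prior: 1/2 · 1/20 = 1/40, 1/2 · 1/10 = 1/20; summing to 3/40.
Therefore the posterior P(bowl B | data) = (1/20) / (3/40) = 2/3.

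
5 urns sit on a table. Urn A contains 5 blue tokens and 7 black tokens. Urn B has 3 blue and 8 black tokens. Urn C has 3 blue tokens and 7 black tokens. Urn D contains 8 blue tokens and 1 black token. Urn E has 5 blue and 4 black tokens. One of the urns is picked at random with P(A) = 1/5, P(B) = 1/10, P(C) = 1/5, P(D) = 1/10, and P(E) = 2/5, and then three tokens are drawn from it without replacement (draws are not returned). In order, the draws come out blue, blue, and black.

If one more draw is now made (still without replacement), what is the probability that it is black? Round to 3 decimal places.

0.535

The likelihood of the observed sequence under each hypothesis: P(data | urn A) = (5/12)(4/11)(7/10) = 0.10606; P(data | urn B) = (3/11)(2/10)(8/9) = 0.048485; P(data | urn C) = (3/10)(2/9)(7/8) = 0.058333; P(data | urn D) = (8/9)(7/8)(1/7) = 0.11111; P(data | urn E) = (5/9)(4/8)(4/7) = 0.15873.
The prior-weighted likelihoods are 1/5 · 0.10606 = 0.021212, 1/10 · 0.048485 = 0.0048485, 1/5 · 0.058333 = 0.011667, 1/10 · 0.11111 = 0.011111, 2/5 · 0.15873 = 0.063492; with total 0.11233.
Dividing through by the total gives posterior P(urn A | data) = 0.18884, P(urn B | data) = 0.043163, P(urn C | data) = 0.10386, P(urn D | data) = 0.098915, P(urn E | data) = 0.56523.
So P(black next | data) = Σ P(black next | H) P(H | data) = (2/3)(0.18884) + (7/8)(0.043163) + (6/7)(0.10386) + (0)(0.098915) + (1/2)(0.56523) = 0.53529.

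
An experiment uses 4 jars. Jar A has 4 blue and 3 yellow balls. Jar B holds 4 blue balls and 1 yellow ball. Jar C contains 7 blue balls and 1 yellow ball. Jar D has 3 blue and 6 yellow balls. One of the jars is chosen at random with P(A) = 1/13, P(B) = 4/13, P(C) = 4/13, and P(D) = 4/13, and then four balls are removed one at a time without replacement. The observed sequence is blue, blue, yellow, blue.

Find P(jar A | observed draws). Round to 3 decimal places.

Under each hypothesis, the probability of the observed sequence is: P(data | jar A) = (4/7)(3/6)(3/5)(2/4) = 3/35; P(data | jar B) = (4/5)(3/4)(1/3)(2/2) = 1/5; P(data | jar C) = (7/8)(6/7)(1/6)(5/5) = 1/8; P(data | jar D) = (3/9)(2/8)(6/7)(1/6) = 1/84.
The prior-weighted likelihoods are 1/13 · 3/35 = 3/455, 4/13 · 1/5 = 4/65, 4/13 · 1/8 = 1/26, 4/13 · 1/84 = 1/273; summing to 43/390.
So P(jar A | data) = (3/455) / (43/390) = 18/301.

0.060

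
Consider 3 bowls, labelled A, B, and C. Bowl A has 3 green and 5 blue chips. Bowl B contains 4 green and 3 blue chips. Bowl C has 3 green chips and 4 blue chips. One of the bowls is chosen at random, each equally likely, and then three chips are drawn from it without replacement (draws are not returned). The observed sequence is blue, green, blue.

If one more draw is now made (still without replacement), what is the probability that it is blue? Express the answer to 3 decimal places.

0.477

Compute the likelihood of the observed sequence for each case: P(data | bowl A) = (5/8)(3/7)(4/6) = 5/28; P(data | bowl B) = (3/7)(4/6)(2/5) = 4/35; P(data | bowl C) = (4/7)(3/6)(3/5) = 6/35.
The prior-weighted likelihoods are 1/3 · 5/28 = 5/84, 1/3 · 4/35 = 4/105, 1/3 · 6/35 = 2/35; these sum to 13/84.
The posterior is then P(bowl A | data) = 5/13, P(bowl B | data) = 16/65, P(bowl C | data) = 24/65.
The predictive probability is P(blue next | data) = (3/5)(5/13) + (1/4)(16/65) + (1/2)(24/65) = 31/65.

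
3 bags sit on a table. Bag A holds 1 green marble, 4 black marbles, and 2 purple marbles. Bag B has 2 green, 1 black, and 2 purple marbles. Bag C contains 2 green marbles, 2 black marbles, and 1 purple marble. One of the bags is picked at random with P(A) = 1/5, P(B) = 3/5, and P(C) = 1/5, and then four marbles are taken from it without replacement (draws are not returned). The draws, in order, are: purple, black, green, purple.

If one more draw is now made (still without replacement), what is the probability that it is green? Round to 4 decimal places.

Under each hypothesis, the probability of the observed sequence is: P(data | bag A) = (2/7)(4/6)(1/5)(1/4) = 0.0095238; P(data | bag B) = (2/5)(1/4)(2/3)(1/2) = 0.033333; P(data | bag C) = (1/5)(2/4)(2/3)(0/2) = 0.
The prior-weighted likelihoods are 1/5 · 0.0095238 = 0.0019048, 3/5 · 0.033333 = 0.02, 1/5 · 0 = 0; these sum to 0.021905.
Dividing through by the total gives posterior P(bag A | data) = 0.086957, P(bag B | data) = 0.91304, P(bag C | data) = 0.
Averaging over the posterior, P(green next | data) = (0)(0.086957) + (1)(0.91304) = 0.91304.

0.9130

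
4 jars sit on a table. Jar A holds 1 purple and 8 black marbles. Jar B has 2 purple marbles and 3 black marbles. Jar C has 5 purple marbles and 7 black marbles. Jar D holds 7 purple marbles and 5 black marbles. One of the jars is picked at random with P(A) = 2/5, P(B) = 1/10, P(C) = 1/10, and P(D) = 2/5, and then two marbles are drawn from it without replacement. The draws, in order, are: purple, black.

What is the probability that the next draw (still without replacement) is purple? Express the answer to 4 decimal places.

0.4069

The likelihood of the observed sequence under each hypothesis: P(data | jar A) = (1/9)(8/8) = 0.11111; P(data | jar B) = (2/5)(3/4) = 0.3; P(data | jar C) = (5/12)(7/11) = 0.26515; P(data | jar D) = (7/12)(5/11) = 0.26515.
Multiplying each by its prior: 2/5 · 0.11111 = 0.044444, 1/10 · 0.3 = 0.03, 1/10 · 0.26515 = 0.026515, 2/5 · 0.26515 = 0.10606; summing to 0.20702.
Normalising, the posterior is P(jar A | data) = 0.21469, P(jar B | data) = 0.14491, P(jar C | data) = 0.12808, P(jar D | data) = 0.51232.
So P(purple next | data) = Σ P(purple next | H) P(H | data) = (0)(0.21469) + (1/3)(0.14491) + (2/5)(0.12808) + (3/5)(0.51232) = 0.40693.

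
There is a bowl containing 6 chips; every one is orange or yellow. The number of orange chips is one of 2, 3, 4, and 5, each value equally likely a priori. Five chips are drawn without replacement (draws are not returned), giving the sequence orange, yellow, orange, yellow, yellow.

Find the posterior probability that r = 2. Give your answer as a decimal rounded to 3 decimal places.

The likelihood of the observed sequence under each hypothesis: P(data | r = 2) = (2/6)(4/5)(1/4)(3/3)(2/2) = 1/15; P(data | r = 3) = (3/6)(3/5)(2/4)(2/3)(1/2) = 1/20; P(data | r = 4) = (4/6)(2/5)(3/4)(1/3)(0/2) = 0; P(data | r = 5) = (5/6)(1/5)(4/4)(0/3) = 0.
Weighting by the prior gives 1/4 · 1/15 = 1/60, 1/4 · 1/20 = 1/80, 1/4 · 0 = 0, 1/4 · 0 = 0; with total 7/240.
So P(r = 2 | data) = (1/60) / (7/240) = 4/7.

0.571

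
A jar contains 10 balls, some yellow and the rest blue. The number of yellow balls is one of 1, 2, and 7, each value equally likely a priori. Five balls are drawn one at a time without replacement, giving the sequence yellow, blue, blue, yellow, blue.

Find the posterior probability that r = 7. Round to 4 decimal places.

0.2727

The likelihood of the observed sequence under each hypothesis: P(data | r = 1) = (1/10)(9/9)(8/8)(0/7) = 0; P(data | r = 2) = (2/10)(8/9)(7/8)(1/7)(6/6) = 0.022222; P(data | r = 7) = (7/10)(3/9)(2/8)(6/7)(1/6) = 0.0083333.
Weighting by the prior gives 1/3 · 0 = 0, 1/3 · 0.022222 = 0.0074074, 1/3 · 0.0083333 = 0.0027778; with total 0.010185.
By Bayes' rule, P(r = 7 | data) = (0.0027778) / (0.010185) = 0.27273.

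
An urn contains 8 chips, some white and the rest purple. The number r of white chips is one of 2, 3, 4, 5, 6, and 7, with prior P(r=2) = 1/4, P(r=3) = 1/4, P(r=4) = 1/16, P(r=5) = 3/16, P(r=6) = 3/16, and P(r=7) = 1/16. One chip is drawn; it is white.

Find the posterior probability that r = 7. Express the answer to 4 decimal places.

0.1094

Under each hypothesis, the probability of this draw is: P(data | r = 2) = (2/8) = 1/4; P(data | r = 3) = (3/8) = 3/8; P(data | r = 4) = (4/8) = 1/2; P(data | r = 5) = (5/8) = 5/8; P(data | r = 6) = (6/8) = 3/4; P(data | r = 7) = (7/8) = 7/8.
Multiplying each by its prior: 1/4 · 1/4 = 1/16, 1/4 · 3/8 = 3/32, 1/16 · 1/2 = 1/32, 3/16 · 5/8 = 15/128, 3/16 · 3/4 = 9/64, 1/16 · 7/8 = 7/128; these sum to 1/2.
So P(r = 7 | data) = (7/128) / (1/2) = 7/64.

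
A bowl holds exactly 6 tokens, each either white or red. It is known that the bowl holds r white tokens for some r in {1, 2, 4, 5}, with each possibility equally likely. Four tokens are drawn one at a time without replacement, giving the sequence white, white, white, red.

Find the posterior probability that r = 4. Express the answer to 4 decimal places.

Under each hypothesis, the probability of the observed sequence is: P(data | r = 1) = (1/6)(0/5) = 0; P(data | r = 2) = (2/6)(1/5)(0/4) = 0; P(data | r = 4) = (4/6)(3/5)(2/4)(2/3) = 2/15; P(data | r = 5) = (5/6)(4/5)(3/4)(1/3) = 1/6.
Weighting by the prior gives 1/4 · 0 = 0, 1/4 · 0 = 0, 1/4 · 2/15 = 1/30, 1/4 · 1/6 = 1/24; summing to 3/40.
By Bayes' rule, P(r = 4 | data) = (1/30) / (3/40) = 4/9.

0.4444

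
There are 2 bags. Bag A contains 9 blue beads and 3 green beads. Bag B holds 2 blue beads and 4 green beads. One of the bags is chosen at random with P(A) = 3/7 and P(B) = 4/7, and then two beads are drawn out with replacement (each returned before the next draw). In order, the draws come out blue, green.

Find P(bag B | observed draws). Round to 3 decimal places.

0.612

The likelihood of the observed sequence under each hypothesis: P(data | bag A) = (9/12)(3/12) = 0.1875; P(data | bag B) = (2/6)(4/6) = 0.22222.
Multiplying each by its prior: 3/7 · 0.1875 = 0.080357, 4/7 · 0.22222 = 0.12698; summing to 0.20734.
Hence P(bag B | data) = (0.12698) / (0.20734) = 0.61244.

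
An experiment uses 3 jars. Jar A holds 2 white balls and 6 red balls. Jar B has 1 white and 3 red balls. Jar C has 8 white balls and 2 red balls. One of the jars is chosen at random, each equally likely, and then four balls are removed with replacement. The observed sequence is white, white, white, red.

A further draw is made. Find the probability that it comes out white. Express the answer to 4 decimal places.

Compute the likelihood of the observed sequence for each case: P(data | jar A) = (2/8)(2/8)(2/8)(6/8) = 0.011719; P(data | jar B) = (1/4)(1/4)(1/4)(3/4) = 0.011719; P(data | jar C) = (8/10)(8/10)(8/10)(2/10) = 0.1024.
Multiplying each by its prior: 1/3 · 0.011719 = 0.0039062, 1/3 · 0.011719 = 0.0039062, 1/3 · 0.1024 = 0.034133; with total 0.041946.
The posterior is then P(jar A | data) = 0.093126, P(jar B | data) = 0.093126, P(jar C | data) = 0.81375.
So P(white next | data) = Σ P(white next | H) P(H | data) = (1/4)(0.093126) + (1/4)(0.093126) + (4/5)(0.81375) = 0.69756.

0.6976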